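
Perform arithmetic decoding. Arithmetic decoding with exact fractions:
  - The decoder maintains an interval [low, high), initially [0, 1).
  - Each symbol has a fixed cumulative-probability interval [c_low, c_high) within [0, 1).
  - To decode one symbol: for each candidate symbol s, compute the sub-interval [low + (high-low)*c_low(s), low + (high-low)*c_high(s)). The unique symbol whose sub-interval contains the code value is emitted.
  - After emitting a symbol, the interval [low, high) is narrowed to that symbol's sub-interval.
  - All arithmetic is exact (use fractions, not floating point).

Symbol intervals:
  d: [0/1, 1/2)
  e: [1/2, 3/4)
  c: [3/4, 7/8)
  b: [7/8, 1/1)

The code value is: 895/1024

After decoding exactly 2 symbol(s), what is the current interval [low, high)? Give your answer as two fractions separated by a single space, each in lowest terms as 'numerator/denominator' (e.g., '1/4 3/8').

Answer: 55/64 7/8

Derivation:
Step 1: interval [0/1, 1/1), width = 1/1 - 0/1 = 1/1
  'd': [0/1 + 1/1*0/1, 0/1 + 1/1*1/2) = [0/1, 1/2)
  'e': [0/1 + 1/1*1/2, 0/1 + 1/1*3/4) = [1/2, 3/4)
  'c': [0/1 + 1/1*3/4, 0/1 + 1/1*7/8) = [3/4, 7/8) <- contains code 895/1024
  'b': [0/1 + 1/1*7/8, 0/1 + 1/1*1/1) = [7/8, 1/1)
  emit 'c', narrow to [3/4, 7/8)
Step 2: interval [3/4, 7/8), width = 7/8 - 3/4 = 1/8
  'd': [3/4 + 1/8*0/1, 3/4 + 1/8*1/2) = [3/4, 13/16)
  'e': [3/4 + 1/8*1/2, 3/4 + 1/8*3/4) = [13/16, 27/32)
  'c': [3/4 + 1/8*3/4, 3/4 + 1/8*7/8) = [27/32, 55/64)
  'b': [3/4 + 1/8*7/8, 3/4 + 1/8*1/1) = [55/64, 7/8) <- contains code 895/1024
  emit 'b', narrow to [55/64, 7/8)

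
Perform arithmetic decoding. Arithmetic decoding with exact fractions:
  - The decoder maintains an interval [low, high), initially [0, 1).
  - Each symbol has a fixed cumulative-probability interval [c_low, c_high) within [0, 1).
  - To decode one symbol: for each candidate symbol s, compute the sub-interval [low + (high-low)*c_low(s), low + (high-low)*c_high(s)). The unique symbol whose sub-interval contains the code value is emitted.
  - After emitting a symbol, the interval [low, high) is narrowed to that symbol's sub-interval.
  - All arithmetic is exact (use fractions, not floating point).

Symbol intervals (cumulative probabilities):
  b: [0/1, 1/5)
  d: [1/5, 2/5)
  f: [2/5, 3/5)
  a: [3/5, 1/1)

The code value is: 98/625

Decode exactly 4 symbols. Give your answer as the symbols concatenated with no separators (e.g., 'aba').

Step 1: interval [0/1, 1/1), width = 1/1 - 0/1 = 1/1
  'b': [0/1 + 1/1*0/1, 0/1 + 1/1*1/5) = [0/1, 1/5) <- contains code 98/625
  'd': [0/1 + 1/1*1/5, 0/1 + 1/1*2/5) = [1/5, 2/5)
  'f': [0/1 + 1/1*2/5, 0/1 + 1/1*3/5) = [2/5, 3/5)
  'a': [0/1 + 1/1*3/5, 0/1 + 1/1*1/1) = [3/5, 1/1)
  emit 'b', narrow to [0/1, 1/5)
Step 2: interval [0/1, 1/5), width = 1/5 - 0/1 = 1/5
  'b': [0/1 + 1/5*0/1, 0/1 + 1/5*1/5) = [0/1, 1/25)
  'd': [0/1 + 1/5*1/5, 0/1 + 1/5*2/5) = [1/25, 2/25)
  'f': [0/1 + 1/5*2/5, 0/1 + 1/5*3/5) = [2/25, 3/25)
  'a': [0/1 + 1/5*3/5, 0/1 + 1/5*1/1) = [3/25, 1/5) <- contains code 98/625
  emit 'a', narrow to [3/25, 1/5)
Step 3: interval [3/25, 1/5), width = 1/5 - 3/25 = 2/25
  'b': [3/25 + 2/25*0/1, 3/25 + 2/25*1/5) = [3/25, 17/125)
  'd': [3/25 + 2/25*1/5, 3/25 + 2/25*2/5) = [17/125, 19/125)
  'f': [3/25 + 2/25*2/5, 3/25 + 2/25*3/5) = [19/125, 21/125) <- contains code 98/625
  'a': [3/25 + 2/25*3/5, 3/25 + 2/25*1/1) = [21/125, 1/5)
  emit 'f', narrow to [19/125, 21/125)
Step 4: interval [19/125, 21/125), width = 21/125 - 19/125 = 2/125
  'b': [19/125 + 2/125*0/1, 19/125 + 2/125*1/5) = [19/125, 97/625)
  'd': [19/125 + 2/125*1/5, 19/125 + 2/125*2/5) = [97/625, 99/625) <- contains code 98/625
  'f': [19/125 + 2/125*2/5, 19/125 + 2/125*3/5) = [99/625, 101/625)
  'a': [19/125 + 2/125*3/5, 19/125 + 2/125*1/1) = [101/625, 21/125)
  emit 'd', narrow to [97/625, 99/625)

Answer: bafd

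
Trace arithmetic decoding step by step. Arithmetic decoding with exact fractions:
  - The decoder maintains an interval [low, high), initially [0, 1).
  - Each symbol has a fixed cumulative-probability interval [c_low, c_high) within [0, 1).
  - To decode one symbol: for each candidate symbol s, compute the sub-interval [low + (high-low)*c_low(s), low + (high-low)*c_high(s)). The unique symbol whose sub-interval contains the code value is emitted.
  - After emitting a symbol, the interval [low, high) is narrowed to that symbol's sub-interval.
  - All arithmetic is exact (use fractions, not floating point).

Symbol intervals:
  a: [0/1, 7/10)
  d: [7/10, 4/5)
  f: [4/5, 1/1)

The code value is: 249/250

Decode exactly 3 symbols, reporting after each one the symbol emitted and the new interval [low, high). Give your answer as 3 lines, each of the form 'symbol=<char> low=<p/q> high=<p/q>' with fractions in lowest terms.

Step 1: interval [0/1, 1/1), width = 1/1 - 0/1 = 1/1
  'a': [0/1 + 1/1*0/1, 0/1 + 1/1*7/10) = [0/1, 7/10)
  'd': [0/1 + 1/1*7/10, 0/1 + 1/1*4/5) = [7/10, 4/5)
  'f': [0/1 + 1/1*4/5, 0/1 + 1/1*1/1) = [4/5, 1/1) <- contains code 249/250
  emit 'f', narrow to [4/5, 1/1)
Step 2: interval [4/5, 1/1), width = 1/1 - 4/5 = 1/5
  'a': [4/5 + 1/5*0/1, 4/5 + 1/5*7/10) = [4/5, 47/50)
  'd': [4/5 + 1/5*7/10, 4/5 + 1/5*4/5) = [47/50, 24/25)
  'f': [4/5 + 1/5*4/5, 4/5 + 1/5*1/1) = [24/25, 1/1) <- contains code 249/250
  emit 'f', narrow to [24/25, 1/1)
Step 3: interval [24/25, 1/1), width = 1/1 - 24/25 = 1/25
  'a': [24/25 + 1/25*0/1, 24/25 + 1/25*7/10) = [24/25, 247/250)
  'd': [24/25 + 1/25*7/10, 24/25 + 1/25*4/5) = [247/250, 124/125)
  'f': [24/25 + 1/25*4/5, 24/25 + 1/25*1/1) = [124/125, 1/1) <- contains code 249/250
  emit 'f', narrow to [124/125, 1/1)

Answer: symbol=f low=4/5 high=1/1
symbol=f low=24/25 high=1/1
symbol=f low=124/125 high=1/1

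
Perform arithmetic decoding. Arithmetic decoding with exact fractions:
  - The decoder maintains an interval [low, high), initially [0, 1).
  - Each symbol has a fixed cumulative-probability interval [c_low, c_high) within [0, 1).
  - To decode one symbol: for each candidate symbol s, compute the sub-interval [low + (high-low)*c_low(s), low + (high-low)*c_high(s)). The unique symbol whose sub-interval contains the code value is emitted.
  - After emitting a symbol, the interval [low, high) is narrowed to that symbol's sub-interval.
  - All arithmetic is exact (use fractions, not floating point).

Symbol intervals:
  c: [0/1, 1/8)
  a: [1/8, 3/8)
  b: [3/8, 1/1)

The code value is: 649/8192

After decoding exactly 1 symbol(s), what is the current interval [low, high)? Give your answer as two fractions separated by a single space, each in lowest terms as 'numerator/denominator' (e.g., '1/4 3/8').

Step 1: interval [0/1, 1/1), width = 1/1 - 0/1 = 1/1
  'c': [0/1 + 1/1*0/1, 0/1 + 1/1*1/8) = [0/1, 1/8) <- contains code 649/8192
  'a': [0/1 + 1/1*1/8, 0/1 + 1/1*3/8) = [1/8, 3/8)
  'b': [0/1 + 1/1*3/8, 0/1 + 1/1*1/1) = [3/8, 1/1)
  emit 'c', narrow to [0/1, 1/8)

Answer: 0/1 1/8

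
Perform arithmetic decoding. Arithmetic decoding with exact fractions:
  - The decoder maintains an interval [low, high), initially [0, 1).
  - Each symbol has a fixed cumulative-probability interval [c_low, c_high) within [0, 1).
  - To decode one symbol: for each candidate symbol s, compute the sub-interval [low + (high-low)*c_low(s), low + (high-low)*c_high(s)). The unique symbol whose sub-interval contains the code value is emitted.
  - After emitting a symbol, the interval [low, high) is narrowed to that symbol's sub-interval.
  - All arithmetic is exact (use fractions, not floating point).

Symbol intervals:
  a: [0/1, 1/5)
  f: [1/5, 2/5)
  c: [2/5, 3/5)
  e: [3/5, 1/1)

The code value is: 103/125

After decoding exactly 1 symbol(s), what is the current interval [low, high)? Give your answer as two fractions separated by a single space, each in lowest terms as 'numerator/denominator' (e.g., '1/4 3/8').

Step 1: interval [0/1, 1/1), width = 1/1 - 0/1 = 1/1
  'a': [0/1 + 1/1*0/1, 0/1 + 1/1*1/5) = [0/1, 1/5)
  'f': [0/1 + 1/1*1/5, 0/1 + 1/1*2/5) = [1/5, 2/5)
  'c': [0/1 + 1/1*2/5, 0/1 + 1/1*3/5) = [2/5, 3/5)
  'e': [0/1 + 1/1*3/5, 0/1 + 1/1*1/1) = [3/5, 1/1) <- contains code 103/125
  emit 'e', narrow to [3/5, 1/1)

Answer: 3/5 1/1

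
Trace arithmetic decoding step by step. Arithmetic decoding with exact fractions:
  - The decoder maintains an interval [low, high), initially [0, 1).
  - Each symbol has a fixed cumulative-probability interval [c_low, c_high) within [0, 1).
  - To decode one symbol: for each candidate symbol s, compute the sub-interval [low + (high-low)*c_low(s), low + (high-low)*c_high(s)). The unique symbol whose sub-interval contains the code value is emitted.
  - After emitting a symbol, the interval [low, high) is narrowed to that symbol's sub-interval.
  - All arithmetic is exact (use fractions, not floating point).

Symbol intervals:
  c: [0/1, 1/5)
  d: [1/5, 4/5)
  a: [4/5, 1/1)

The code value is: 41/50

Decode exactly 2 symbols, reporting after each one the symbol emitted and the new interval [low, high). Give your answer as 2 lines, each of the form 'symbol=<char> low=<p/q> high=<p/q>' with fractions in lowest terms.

Step 1: interval [0/1, 1/1), width = 1/1 - 0/1 = 1/1
  'c': [0/1 + 1/1*0/1, 0/1 + 1/1*1/5) = [0/1, 1/5)
  'd': [0/1 + 1/1*1/5, 0/1 + 1/1*4/5) = [1/5, 4/5)
  'a': [0/1 + 1/1*4/5, 0/1 + 1/1*1/1) = [4/5, 1/1) <- contains code 41/50
  emit 'a', narrow to [4/5, 1/1)
Step 2: interval [4/5, 1/1), width = 1/1 - 4/5 = 1/5
  'c': [4/5 + 1/5*0/1, 4/5 + 1/5*1/5) = [4/5, 21/25) <- contains code 41/50
  'd': [4/5 + 1/5*1/5, 4/5 + 1/5*4/5) = [21/25, 24/25)
  'a': [4/5 + 1/5*4/5, 4/5 + 1/5*1/1) = [24/25, 1/1)
  emit 'c', narrow to [4/5, 21/25)

Answer: symbol=a low=4/5 high=1/1
symbol=c low=4/5 high=21/25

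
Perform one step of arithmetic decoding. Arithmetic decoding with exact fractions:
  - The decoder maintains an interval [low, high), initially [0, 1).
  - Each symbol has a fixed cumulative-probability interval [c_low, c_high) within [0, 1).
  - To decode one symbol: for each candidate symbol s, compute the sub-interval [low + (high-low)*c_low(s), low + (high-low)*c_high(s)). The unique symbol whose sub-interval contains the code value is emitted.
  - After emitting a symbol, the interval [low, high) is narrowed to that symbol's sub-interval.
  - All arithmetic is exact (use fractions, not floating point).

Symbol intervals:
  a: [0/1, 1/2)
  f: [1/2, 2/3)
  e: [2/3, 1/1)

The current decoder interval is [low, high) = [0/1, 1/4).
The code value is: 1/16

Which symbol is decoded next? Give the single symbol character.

Answer: a

Derivation:
Interval width = high − low = 1/4 − 0/1 = 1/4
Scaled code = (code − low) / width = (1/16 − 0/1) / 1/4 = 1/4
  a: [0/1, 1/2) ← scaled code falls here ✓
  f: [1/2, 2/3) 
  e: [2/3, 1/1) 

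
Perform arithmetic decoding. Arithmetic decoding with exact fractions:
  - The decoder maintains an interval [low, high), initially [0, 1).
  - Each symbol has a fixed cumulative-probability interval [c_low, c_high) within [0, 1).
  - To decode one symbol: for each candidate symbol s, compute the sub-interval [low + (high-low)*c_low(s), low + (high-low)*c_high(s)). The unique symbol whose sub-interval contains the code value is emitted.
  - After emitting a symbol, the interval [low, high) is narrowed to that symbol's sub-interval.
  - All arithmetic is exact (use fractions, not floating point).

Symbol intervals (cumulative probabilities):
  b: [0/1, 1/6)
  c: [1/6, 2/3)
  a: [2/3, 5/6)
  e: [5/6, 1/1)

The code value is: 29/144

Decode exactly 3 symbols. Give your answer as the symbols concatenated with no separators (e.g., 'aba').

Answer: cbc

Derivation:
Step 1: interval [0/1, 1/1), width = 1/1 - 0/1 = 1/1
  'b': [0/1 + 1/1*0/1, 0/1 + 1/1*1/6) = [0/1, 1/6)
  'c': [0/1 + 1/1*1/6, 0/1 + 1/1*2/3) = [1/6, 2/3) <- contains code 29/144
  'a': [0/1 + 1/1*2/3, 0/1 + 1/1*5/6) = [2/3, 5/6)
  'e': [0/1 + 1/1*5/6, 0/1 + 1/1*1/1) = [5/6, 1/1)
  emit 'c', narrow to [1/6, 2/3)
Step 2: interval [1/6, 2/3), width = 2/3 - 1/6 = 1/2
  'b': [1/6 + 1/2*0/1, 1/6 + 1/2*1/6) = [1/6, 1/4) <- contains code 29/144
  'c': [1/6 + 1/2*1/6, 1/6 + 1/2*2/3) = [1/4, 1/2)
  'a': [1/6 + 1/2*2/3, 1/6 + 1/2*5/6) = [1/2, 7/12)
  'e': [1/6 + 1/2*5/6, 1/6 + 1/2*1/1) = [7/12, 2/3)
  emit 'b', narrow to [1/6, 1/4)
Step 3: interval [1/6, 1/4), width = 1/4 - 1/6 = 1/12
  'b': [1/6 + 1/12*0/1, 1/6 + 1/12*1/6) = [1/6, 13/72)
  'c': [1/6 + 1/12*1/6, 1/6 + 1/12*2/3) = [13/72, 2/9) <- contains code 29/144
  'a': [1/6 + 1/12*2/3, 1/6 + 1/12*5/6) = [2/9, 17/72)
  'e': [1/6 + 1/12*5/6, 1/6 + 1/12*1/1) = [17/72, 1/4)
  emit 'c', narrow to [13/72, 2/9)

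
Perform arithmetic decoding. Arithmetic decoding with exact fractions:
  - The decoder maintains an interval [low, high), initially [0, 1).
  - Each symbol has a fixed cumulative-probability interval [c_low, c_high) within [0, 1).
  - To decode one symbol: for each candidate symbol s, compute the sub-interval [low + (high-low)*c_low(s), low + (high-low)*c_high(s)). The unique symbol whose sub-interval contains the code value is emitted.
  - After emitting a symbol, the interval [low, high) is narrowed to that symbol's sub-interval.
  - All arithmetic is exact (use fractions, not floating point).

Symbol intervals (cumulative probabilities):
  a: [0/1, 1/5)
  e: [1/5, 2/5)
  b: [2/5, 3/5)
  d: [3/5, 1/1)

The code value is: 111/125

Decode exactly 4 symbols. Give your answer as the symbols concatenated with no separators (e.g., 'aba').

Answer: ddeb

Derivation:
Step 1: interval [0/1, 1/1), width = 1/1 - 0/1 = 1/1
  'a': [0/1 + 1/1*0/1, 0/1 + 1/1*1/5) = [0/1, 1/5)
  'e': [0/1 + 1/1*1/5, 0/1 + 1/1*2/5) = [1/5, 2/5)
  'b': [0/1 + 1/1*2/5, 0/1 + 1/1*3/5) = [2/5, 3/5)
  'd': [0/1 + 1/1*3/5, 0/1 + 1/1*1/1) = [3/5, 1/1) <- contains code 111/125
  emit 'd', narrow to [3/5, 1/1)
Step 2: interval [3/5, 1/1), width = 1/1 - 3/5 = 2/5
  'a': [3/5 + 2/5*0/1, 3/5 + 2/5*1/5) = [3/5, 17/25)
  'e': [3/5 + 2/5*1/5, 3/5 + 2/5*2/5) = [17/25, 19/25)
  'b': [3/5 + 2/5*2/5, 3/5 + 2/5*3/5) = [19/25, 21/25)
  'd': [3/5 + 2/5*3/5, 3/5 + 2/5*1/1) = [21/25, 1/1) <- contains code 111/125
  emit 'd', narrow to [21/25, 1/1)
Step 3: interval [21/25, 1/1), width = 1/1 - 21/25 = 4/25
  'a': [21/25 + 4/25*0/1, 21/25 + 4/25*1/5) = [21/25, 109/125)
  'e': [21/25 + 4/25*1/5, 21/25 + 4/25*2/5) = [109/125, 113/125) <- contains code 111/125
  'b': [21/25 + 4/25*2/5, 21/25 + 4/25*3/5) = [113/125, 117/125)
  'd': [21/25 + 4/25*3/5, 21/25 + 4/25*1/1) = [117/125, 1/1)
  emit 'e', narrow to [109/125, 113/125)
Step 4: interval [109/125, 113/125), width = 113/125 - 109/125 = 4/125
  'a': [109/125 + 4/125*0/1, 109/125 + 4/125*1/5) = [109/125, 549/625)
  'e': [109/125 + 4/125*1/5, 109/125 + 4/125*2/5) = [549/625, 553/625)
  'b': [109/125 + 4/125*2/5, 109/125 + 4/125*3/5) = [553/625, 557/625) <- contains code 111/125
  'd': [109/125 + 4/125*3/5, 109/125 + 4/125*1/1) = [557/625, 113/125)
  emit 'b', narrow to [553/625, 557/625)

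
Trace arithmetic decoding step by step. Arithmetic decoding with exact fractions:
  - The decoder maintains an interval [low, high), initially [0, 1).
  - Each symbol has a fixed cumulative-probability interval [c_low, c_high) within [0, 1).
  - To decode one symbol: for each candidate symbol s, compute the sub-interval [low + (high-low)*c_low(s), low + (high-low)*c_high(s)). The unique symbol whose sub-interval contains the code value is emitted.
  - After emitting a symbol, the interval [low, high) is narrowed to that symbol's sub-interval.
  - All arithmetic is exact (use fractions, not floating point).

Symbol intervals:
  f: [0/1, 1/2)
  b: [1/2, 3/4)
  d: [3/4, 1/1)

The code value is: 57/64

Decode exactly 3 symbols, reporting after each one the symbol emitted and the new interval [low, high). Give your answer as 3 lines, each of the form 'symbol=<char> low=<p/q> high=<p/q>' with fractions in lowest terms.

Answer: symbol=d low=3/4 high=1/1
symbol=b low=7/8 high=15/16
symbol=f low=7/8 high=29/32

Derivation:
Step 1: interval [0/1, 1/1), width = 1/1 - 0/1 = 1/1
  'f': [0/1 + 1/1*0/1, 0/1 + 1/1*1/2) = [0/1, 1/2)
  'b': [0/1 + 1/1*1/2, 0/1 + 1/1*3/4) = [1/2, 3/4)
  'd': [0/1 + 1/1*3/4, 0/1 + 1/1*1/1) = [3/4, 1/1) <- contains code 57/64
  emit 'd', narrow to [3/4, 1/1)
Step 2: interval [3/4, 1/1), width = 1/1 - 3/4 = 1/4
  'f': [3/4 + 1/4*0/1, 3/4 + 1/4*1/2) = [3/4, 7/8)
  'b': [3/4 + 1/4*1/2, 3/4 + 1/4*3/4) = [7/8, 15/16) <- contains code 57/64
  'd': [3/4 + 1/4*3/4, 3/4 + 1/4*1/1) = [15/16, 1/1)
  emit 'b', narrow to [7/8, 15/16)
Step 3: interval [7/8, 15/16), width = 15/16 - 7/8 = 1/16
  'f': [7/8 + 1/16*0/1, 7/8 + 1/16*1/2) = [7/8, 29/32) <- contains code 57/64
  'b': [7/8 + 1/16*1/2, 7/8 + 1/16*3/4) = [29/32, 59/64)
  'd': [7/8 + 1/16*3/4, 7/8 + 1/16*1/1) = [59/64, 15/16)
  emit 'f', narrow to [7/8, 29/32)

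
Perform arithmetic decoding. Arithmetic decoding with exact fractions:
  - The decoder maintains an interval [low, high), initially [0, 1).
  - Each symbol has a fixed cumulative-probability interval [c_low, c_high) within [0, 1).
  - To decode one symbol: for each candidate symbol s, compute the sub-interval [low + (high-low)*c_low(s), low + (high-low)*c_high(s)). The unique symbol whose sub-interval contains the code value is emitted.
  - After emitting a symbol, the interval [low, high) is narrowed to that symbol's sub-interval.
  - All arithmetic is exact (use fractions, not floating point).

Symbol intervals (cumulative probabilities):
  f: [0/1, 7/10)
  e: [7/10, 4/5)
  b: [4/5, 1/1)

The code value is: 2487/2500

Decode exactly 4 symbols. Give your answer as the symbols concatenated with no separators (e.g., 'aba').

Step 1: interval [0/1, 1/1), width = 1/1 - 0/1 = 1/1
  'f': [0/1 + 1/1*0/1, 0/1 + 1/1*7/10) = [0/1, 7/10)
  'e': [0/1 + 1/1*7/10, 0/1 + 1/1*4/5) = [7/10, 4/5)
  'b': [0/1 + 1/1*4/5, 0/1 + 1/1*1/1) = [4/5, 1/1) <- contains code 2487/2500
  emit 'b', narrow to [4/5, 1/1)
Step 2: interval [4/5, 1/1), width = 1/1 - 4/5 = 1/5
  'f': [4/5 + 1/5*0/1, 4/5 + 1/5*7/10) = [4/5, 47/50)
  'e': [4/5 + 1/5*7/10, 4/5 + 1/5*4/5) = [47/50, 24/25)
  'b': [4/5 + 1/5*4/5, 4/5 + 1/5*1/1) = [24/25, 1/1) <- contains code 2487/2500
  emit 'b', narrow to [24/25, 1/1)
Step 3: interval [24/25, 1/1), width = 1/1 - 24/25 = 1/25
  'f': [24/25 + 1/25*0/1, 24/25 + 1/25*7/10) = [24/25, 247/250)
  'e': [24/25 + 1/25*7/10, 24/25 + 1/25*4/5) = [247/250, 124/125)
  'b': [24/25 + 1/25*4/5, 24/25 + 1/25*1/1) = [124/125, 1/1) <- contains code 2487/2500
  emit 'b', narrow to [124/125, 1/1)
Step 4: interval [124/125, 1/1), width = 1/1 - 124/125 = 1/125
  'f': [124/125 + 1/125*0/1, 124/125 + 1/125*7/10) = [124/125, 1247/1250) <- contains code 2487/2500
  'e': [124/125 + 1/125*7/10, 124/125 + 1/125*4/5) = [1247/1250, 624/625)
  'b': [124/125 + 1/125*4/5, 124/125 + 1/125*1/1) = [624/625, 1/1)
  emit 'f', narrow to [124/125, 1247/1250)

Answer: bbbf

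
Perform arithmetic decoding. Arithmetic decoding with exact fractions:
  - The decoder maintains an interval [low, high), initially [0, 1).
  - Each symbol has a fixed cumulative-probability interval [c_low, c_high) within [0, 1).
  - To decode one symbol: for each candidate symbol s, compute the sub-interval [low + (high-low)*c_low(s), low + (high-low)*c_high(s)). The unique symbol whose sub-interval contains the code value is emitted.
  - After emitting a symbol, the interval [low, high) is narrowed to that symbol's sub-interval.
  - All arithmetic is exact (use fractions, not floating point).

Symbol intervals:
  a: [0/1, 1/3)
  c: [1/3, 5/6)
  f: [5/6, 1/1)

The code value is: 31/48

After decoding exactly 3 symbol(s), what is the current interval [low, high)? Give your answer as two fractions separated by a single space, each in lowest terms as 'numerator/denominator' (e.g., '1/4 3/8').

Step 1: interval [0/1, 1/1), width = 1/1 - 0/1 = 1/1
  'a': [0/1 + 1/1*0/1, 0/1 + 1/1*1/3) = [0/1, 1/3)
  'c': [0/1 + 1/1*1/3, 0/1 + 1/1*5/6) = [1/3, 5/6) <- contains code 31/48
  'f': [0/1 + 1/1*5/6, 0/1 + 1/1*1/1) = [5/6, 1/1)
  emit 'c', narrow to [1/3, 5/6)
Step 2: interval [1/3, 5/6), width = 5/6 - 1/3 = 1/2
  'a': [1/3 + 1/2*0/1, 1/3 + 1/2*1/3) = [1/3, 1/2)
  'c': [1/3 + 1/2*1/3, 1/3 + 1/2*5/6) = [1/2, 3/4) <- contains code 31/48
  'f': [1/3 + 1/2*5/6, 1/3 + 1/2*1/1) = [3/4, 5/6)
  emit 'c', narrow to [1/2, 3/4)
Step 3: interval [1/2, 3/4), width = 3/4 - 1/2 = 1/4
  'a': [1/2 + 1/4*0/1, 1/2 + 1/4*1/3) = [1/2, 7/12)
  'c': [1/2 + 1/4*1/3, 1/2 + 1/4*5/6) = [7/12, 17/24) <- contains code 31/48
  'f': [1/2 + 1/4*5/6, 1/2 + 1/4*1/1) = [17/24, 3/4)
  emit 'c', narrow to [7/12, 17/24)

Answer: 7/12 17/24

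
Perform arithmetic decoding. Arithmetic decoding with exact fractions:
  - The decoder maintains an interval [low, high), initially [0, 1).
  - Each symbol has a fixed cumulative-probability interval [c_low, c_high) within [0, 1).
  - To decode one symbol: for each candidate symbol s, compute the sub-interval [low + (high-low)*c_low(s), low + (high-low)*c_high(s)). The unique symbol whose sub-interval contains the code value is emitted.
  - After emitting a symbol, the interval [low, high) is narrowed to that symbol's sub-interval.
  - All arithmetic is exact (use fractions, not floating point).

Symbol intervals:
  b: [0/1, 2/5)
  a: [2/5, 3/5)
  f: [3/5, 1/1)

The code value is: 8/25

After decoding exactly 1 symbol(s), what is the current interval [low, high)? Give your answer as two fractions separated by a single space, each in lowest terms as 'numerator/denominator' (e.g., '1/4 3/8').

Answer: 0/1 2/5

Derivation:
Step 1: interval [0/1, 1/1), width = 1/1 - 0/1 = 1/1
  'b': [0/1 + 1/1*0/1, 0/1 + 1/1*2/5) = [0/1, 2/5) <- contains code 8/25
  'a': [0/1 + 1/1*2/5, 0/1 + 1/1*3/5) = [2/5, 3/5)
  'f': [0/1 + 1/1*3/5, 0/1 + 1/1*1/1) = [3/5, 1/1)
  emit 'b', narrow to [0/1, 2/5)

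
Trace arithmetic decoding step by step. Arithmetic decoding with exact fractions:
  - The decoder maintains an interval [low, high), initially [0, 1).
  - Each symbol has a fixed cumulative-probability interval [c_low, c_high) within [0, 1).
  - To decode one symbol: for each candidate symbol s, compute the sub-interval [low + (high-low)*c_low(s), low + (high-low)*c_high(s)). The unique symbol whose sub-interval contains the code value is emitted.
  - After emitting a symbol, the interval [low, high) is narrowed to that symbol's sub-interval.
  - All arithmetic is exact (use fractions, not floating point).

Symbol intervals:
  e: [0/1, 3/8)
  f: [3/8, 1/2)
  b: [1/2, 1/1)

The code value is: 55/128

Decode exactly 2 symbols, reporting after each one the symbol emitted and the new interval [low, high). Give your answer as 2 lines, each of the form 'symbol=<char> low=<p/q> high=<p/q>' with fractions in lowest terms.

Answer: symbol=f low=3/8 high=1/2
symbol=f low=27/64 high=7/16

Derivation:
Step 1: interval [0/1, 1/1), width = 1/1 - 0/1 = 1/1
  'e': [0/1 + 1/1*0/1, 0/1 + 1/1*3/8) = [0/1, 3/8)
  'f': [0/1 + 1/1*3/8, 0/1 + 1/1*1/2) = [3/8, 1/2) <- contains code 55/128
  'b': [0/1 + 1/1*1/2, 0/1 + 1/1*1/1) = [1/2, 1/1)
  emit 'f', narrow to [3/8, 1/2)
Step 2: interval [3/8, 1/2), width = 1/2 - 3/8 = 1/8
  'e': [3/8 + 1/8*0/1, 3/8 + 1/8*3/8) = [3/8, 27/64)
  'f': [3/8 + 1/8*3/8, 3/8 + 1/8*1/2) = [27/64, 7/16) <- contains code 55/128
  'b': [3/8 + 1/8*1/2, 3/8 + 1/8*1/1) = [7/16, 1/2)
  emit 'f', narrow to [27/64, 7/16)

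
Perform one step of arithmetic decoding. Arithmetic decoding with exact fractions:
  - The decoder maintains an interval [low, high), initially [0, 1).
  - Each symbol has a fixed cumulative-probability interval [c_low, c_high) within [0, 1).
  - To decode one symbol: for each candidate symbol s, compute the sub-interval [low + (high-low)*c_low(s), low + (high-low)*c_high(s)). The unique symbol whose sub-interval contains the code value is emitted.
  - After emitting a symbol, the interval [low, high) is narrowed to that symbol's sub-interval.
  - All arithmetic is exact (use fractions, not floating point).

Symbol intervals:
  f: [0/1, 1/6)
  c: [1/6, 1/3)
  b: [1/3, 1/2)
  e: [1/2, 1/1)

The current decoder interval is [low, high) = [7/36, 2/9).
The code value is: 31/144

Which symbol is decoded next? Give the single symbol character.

Interval width = high − low = 2/9 − 7/36 = 1/36
Scaled code = (code − low) / width = (31/144 − 7/36) / 1/36 = 3/4
  f: [0/1, 1/6) 
  c: [1/6, 1/3) 
  b: [1/3, 1/2) 
  e: [1/2, 1/1) ← scaled code falls here ✓

Answer: e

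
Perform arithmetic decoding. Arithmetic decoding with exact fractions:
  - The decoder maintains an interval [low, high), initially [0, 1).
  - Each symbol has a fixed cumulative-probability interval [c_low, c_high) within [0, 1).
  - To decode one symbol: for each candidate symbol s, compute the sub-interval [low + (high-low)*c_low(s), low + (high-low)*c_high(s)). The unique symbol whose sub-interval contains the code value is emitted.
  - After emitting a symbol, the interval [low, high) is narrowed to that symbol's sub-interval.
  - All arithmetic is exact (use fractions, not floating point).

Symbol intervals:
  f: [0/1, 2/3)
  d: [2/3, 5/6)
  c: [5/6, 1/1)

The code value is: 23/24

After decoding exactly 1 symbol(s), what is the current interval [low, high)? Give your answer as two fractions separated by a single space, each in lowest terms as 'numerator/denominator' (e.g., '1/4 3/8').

Answer: 5/6 1/1

Derivation:
Step 1: interval [0/1, 1/1), width = 1/1 - 0/1 = 1/1
  'f': [0/1 + 1/1*0/1, 0/1 + 1/1*2/3) = [0/1, 2/3)
  'd': [0/1 + 1/1*2/3, 0/1 + 1/1*5/6) = [2/3, 5/6)
  'c': [0/1 + 1/1*5/6, 0/1 + 1/1*1/1) = [5/6, 1/1) <- contains code 23/24
  emit 'c', narrow to [5/6, 1/1)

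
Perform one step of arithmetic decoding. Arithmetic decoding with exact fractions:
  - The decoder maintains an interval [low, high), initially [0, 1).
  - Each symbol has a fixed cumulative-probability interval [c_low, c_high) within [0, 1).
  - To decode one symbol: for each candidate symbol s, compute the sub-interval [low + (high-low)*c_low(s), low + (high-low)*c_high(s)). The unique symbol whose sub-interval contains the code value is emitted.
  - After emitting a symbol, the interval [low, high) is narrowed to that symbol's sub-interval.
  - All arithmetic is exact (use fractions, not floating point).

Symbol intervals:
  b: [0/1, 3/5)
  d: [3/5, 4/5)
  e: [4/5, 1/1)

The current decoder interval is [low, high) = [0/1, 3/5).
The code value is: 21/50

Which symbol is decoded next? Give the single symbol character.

Answer: d

Derivation:
Interval width = high − low = 3/5 − 0/1 = 3/5
Scaled code = (code − low) / width = (21/50 − 0/1) / 3/5 = 7/10
  b: [0/1, 3/5) 
  d: [3/5, 4/5) ← scaled code falls here ✓
  e: [4/5, 1/1) 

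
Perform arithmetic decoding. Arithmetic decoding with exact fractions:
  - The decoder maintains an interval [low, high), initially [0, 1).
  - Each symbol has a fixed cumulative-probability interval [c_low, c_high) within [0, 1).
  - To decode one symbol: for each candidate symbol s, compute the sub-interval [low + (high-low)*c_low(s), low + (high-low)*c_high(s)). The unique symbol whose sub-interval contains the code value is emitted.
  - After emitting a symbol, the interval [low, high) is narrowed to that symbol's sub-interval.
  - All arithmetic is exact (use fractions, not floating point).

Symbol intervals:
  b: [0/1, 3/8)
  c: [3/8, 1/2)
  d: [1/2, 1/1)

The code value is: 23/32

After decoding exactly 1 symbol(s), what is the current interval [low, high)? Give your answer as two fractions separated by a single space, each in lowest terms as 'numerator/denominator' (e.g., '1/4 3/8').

Answer: 1/2 1/1

Derivation:
Step 1: interval [0/1, 1/1), width = 1/1 - 0/1 = 1/1
  'b': [0/1 + 1/1*0/1, 0/1 + 1/1*3/8) = [0/1, 3/8)
  'c': [0/1 + 1/1*3/8, 0/1 + 1/1*1/2) = [3/8, 1/2)
  'd': [0/1 + 1/1*1/2, 0/1 + 1/1*1/1) = [1/2, 1/1) <- contains code 23/32
  emit 'd', narrow to [1/2, 1/1)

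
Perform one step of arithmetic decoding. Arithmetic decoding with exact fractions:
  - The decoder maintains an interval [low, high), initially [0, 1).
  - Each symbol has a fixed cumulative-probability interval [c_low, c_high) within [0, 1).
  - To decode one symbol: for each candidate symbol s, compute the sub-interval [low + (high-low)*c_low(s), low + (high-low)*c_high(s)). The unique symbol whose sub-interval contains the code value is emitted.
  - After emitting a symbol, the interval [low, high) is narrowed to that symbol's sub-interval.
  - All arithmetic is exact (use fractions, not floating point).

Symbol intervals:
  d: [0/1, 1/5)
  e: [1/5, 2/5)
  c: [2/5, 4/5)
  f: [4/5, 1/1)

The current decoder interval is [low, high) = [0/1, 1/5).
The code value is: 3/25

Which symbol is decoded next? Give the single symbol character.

Interval width = high − low = 1/5 − 0/1 = 1/5
Scaled code = (code − low) / width = (3/25 − 0/1) / 1/5 = 3/5
  d: [0/1, 1/5) 
  e: [1/5, 2/5) 
  c: [2/5, 4/5) ← scaled code falls here ✓
  f: [4/5, 1/1) 

Answer: c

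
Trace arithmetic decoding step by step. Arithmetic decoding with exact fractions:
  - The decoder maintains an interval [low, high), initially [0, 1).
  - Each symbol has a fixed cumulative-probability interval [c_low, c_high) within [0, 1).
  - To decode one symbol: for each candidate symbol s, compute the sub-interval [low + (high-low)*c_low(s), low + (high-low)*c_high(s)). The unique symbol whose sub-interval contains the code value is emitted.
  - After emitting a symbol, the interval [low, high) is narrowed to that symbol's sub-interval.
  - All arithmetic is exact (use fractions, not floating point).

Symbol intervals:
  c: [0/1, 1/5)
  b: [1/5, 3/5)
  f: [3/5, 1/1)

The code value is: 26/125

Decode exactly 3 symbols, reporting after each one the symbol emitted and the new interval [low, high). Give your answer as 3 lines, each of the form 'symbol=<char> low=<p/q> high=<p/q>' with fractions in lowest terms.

Answer: symbol=b low=1/5 high=3/5
symbol=c low=1/5 high=7/25
symbol=c low=1/5 high=27/125

Derivation:
Step 1: interval [0/1, 1/1), width = 1/1 - 0/1 = 1/1
  'c': [0/1 + 1/1*0/1, 0/1 + 1/1*1/5) = [0/1, 1/5)
  'b': [0/1 + 1/1*1/5, 0/1 + 1/1*3/5) = [1/5, 3/5) <- contains code 26/125
  'f': [0/1 + 1/1*3/5, 0/1 + 1/1*1/1) = [3/5, 1/1)
  emit 'b', narrow to [1/5, 3/5)
Step 2: interval [1/5, 3/5), width = 3/5 - 1/5 = 2/5
  'c': [1/5 + 2/5*0/1, 1/5 + 2/5*1/5) = [1/5, 7/25) <- contains code 26/125
  'b': [1/5 + 2/5*1/5, 1/5 + 2/5*3/5) = [7/25, 11/25)
  'f': [1/5 + 2/5*3/5, 1/5 + 2/5*1/1) = [11/25, 3/5)
  emit 'c', narrow to [1/5, 7/25)
Step 3: interval [1/5, 7/25), width = 7/25 - 1/5 = 2/25
  'c': [1/5 + 2/25*0/1, 1/5 + 2/25*1/5) = [1/5, 27/125) <- contains code 26/125
  'b': [1/5 + 2/25*1/5, 1/5 + 2/25*3/5) = [27/125, 31/125)
  'f': [1/5 + 2/25*3/5, 1/5 + 2/25*1/1) = [31/125, 7/25)
  emit 'c', narrow to [1/5, 27/125)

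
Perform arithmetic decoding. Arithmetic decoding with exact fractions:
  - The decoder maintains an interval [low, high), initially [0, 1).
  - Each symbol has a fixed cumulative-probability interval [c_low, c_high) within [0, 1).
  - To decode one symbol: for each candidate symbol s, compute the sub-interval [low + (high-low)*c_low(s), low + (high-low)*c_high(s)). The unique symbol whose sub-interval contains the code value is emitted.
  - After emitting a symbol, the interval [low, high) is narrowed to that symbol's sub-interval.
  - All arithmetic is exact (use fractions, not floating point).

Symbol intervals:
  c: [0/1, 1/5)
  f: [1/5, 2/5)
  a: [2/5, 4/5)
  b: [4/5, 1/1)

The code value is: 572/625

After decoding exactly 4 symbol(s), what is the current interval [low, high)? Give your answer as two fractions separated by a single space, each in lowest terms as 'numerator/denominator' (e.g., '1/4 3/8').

Step 1: interval [0/1, 1/1), width = 1/1 - 0/1 = 1/1
  'c': [0/1 + 1/1*0/1, 0/1 + 1/1*1/5) = [0/1, 1/5)
  'f': [0/1 + 1/1*1/5, 0/1 + 1/1*2/5) = [1/5, 2/5)
  'a': [0/1 + 1/1*2/5, 0/1 + 1/1*4/5) = [2/5, 4/5)
  'b': [0/1 + 1/1*4/5, 0/1 + 1/1*1/1) = [4/5, 1/1) <- contains code 572/625
  emit 'b', narrow to [4/5, 1/1)
Step 2: interval [4/5, 1/1), width = 1/1 - 4/5 = 1/5
  'c': [4/5 + 1/5*0/1, 4/5 + 1/5*1/5) = [4/5, 21/25)
  'f': [4/5 + 1/5*1/5, 4/5 + 1/5*2/5) = [21/25, 22/25)
  'a': [4/5 + 1/5*2/5, 4/5 + 1/5*4/5) = [22/25, 24/25) <- contains code 572/625
  'b': [4/5 + 1/5*4/5, 4/5 + 1/5*1/1) = [24/25, 1/1)
  emit 'a', narrow to [22/25, 24/25)
Step 3: interval [22/25, 24/25), width = 24/25 - 22/25 = 2/25
  'c': [22/25 + 2/25*0/1, 22/25 + 2/25*1/5) = [22/25, 112/125)
  'f': [22/25 + 2/25*1/5, 22/25 + 2/25*2/5) = [112/125, 114/125)
  'a': [22/25 + 2/25*2/5, 22/25 + 2/25*4/5) = [114/125, 118/125) <- contains code 572/625
  'b': [22/25 + 2/25*4/5, 22/25 + 2/25*1/1) = [118/125, 24/25)
  emit 'a', narrow to [114/125, 118/125)
Step 4: interval [114/125, 118/125), width = 118/125 - 114/125 = 4/125
  'c': [114/125 + 4/125*0/1, 114/125 + 4/125*1/5) = [114/125, 574/625) <- contains code 572/625
  'f': [114/125 + 4/125*1/5, 114/125 + 4/125*2/5) = [574/625, 578/625)
  'a': [114/125 + 4/125*2/5, 114/125 + 4/125*4/5) = [578/625, 586/625)
  'b': [114/125 + 4/125*4/5, 114/125 + 4/125*1/1) = [586/625, 118/125)
  emit 'c', narrow to [114/125, 574/625)

Answer: 114/125 574/625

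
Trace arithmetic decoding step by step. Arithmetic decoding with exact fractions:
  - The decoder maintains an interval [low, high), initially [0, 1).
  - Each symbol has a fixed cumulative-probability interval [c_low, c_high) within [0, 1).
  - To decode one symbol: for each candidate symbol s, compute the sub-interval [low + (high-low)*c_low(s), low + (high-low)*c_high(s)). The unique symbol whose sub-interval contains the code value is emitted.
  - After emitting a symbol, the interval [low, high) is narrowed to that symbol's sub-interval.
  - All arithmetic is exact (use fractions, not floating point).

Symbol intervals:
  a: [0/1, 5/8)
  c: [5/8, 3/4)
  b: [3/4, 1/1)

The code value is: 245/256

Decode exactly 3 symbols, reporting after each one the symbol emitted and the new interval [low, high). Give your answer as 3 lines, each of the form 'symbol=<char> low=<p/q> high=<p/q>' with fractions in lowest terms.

Step 1: interval [0/1, 1/1), width = 1/1 - 0/1 = 1/1
  'a': [0/1 + 1/1*0/1, 0/1 + 1/1*5/8) = [0/1, 5/8)
  'c': [0/1 + 1/1*5/8, 0/1 + 1/1*3/4) = [5/8, 3/4)
  'b': [0/1 + 1/1*3/4, 0/1 + 1/1*1/1) = [3/4, 1/1) <- contains code 245/256
  emit 'b', narrow to [3/4, 1/1)
Step 2: interval [3/4, 1/1), width = 1/1 - 3/4 = 1/4
  'a': [3/4 + 1/4*0/1, 3/4 + 1/4*5/8) = [3/4, 29/32)
  'c': [3/4 + 1/4*5/8, 3/4 + 1/4*3/4) = [29/32, 15/16)
  'b': [3/4 + 1/4*3/4, 3/4 + 1/4*1/1) = [15/16, 1/1) <- contains code 245/256
  emit 'b', narrow to [15/16, 1/1)
Step 3: interval [15/16, 1/1), width = 1/1 - 15/16 = 1/16
  'a': [15/16 + 1/16*0/1, 15/16 + 1/16*5/8) = [15/16, 125/128) <- contains code 245/256
  'c': [15/16 + 1/16*5/8, 15/16 + 1/16*3/4) = [125/128, 63/64)
  'b': [15/16 + 1/16*3/4, 15/16 + 1/16*1/1) = [63/64, 1/1)
  emit 'a', narrow to [15/16, 125/128)

Answer: symbol=b low=3/4 high=1/1
symbol=b low=15/16 high=1/1
symbol=a low=15/16 high=125/128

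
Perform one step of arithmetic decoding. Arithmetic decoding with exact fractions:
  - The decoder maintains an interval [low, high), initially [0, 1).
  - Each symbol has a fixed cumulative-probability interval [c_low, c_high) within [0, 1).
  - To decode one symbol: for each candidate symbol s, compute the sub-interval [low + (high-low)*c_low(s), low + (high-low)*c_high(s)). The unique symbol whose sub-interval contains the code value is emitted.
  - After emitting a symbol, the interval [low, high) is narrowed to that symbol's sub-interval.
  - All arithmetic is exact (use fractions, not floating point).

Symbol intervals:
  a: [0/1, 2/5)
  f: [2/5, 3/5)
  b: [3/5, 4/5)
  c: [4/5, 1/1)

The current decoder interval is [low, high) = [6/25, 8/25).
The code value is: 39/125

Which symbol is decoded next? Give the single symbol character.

Answer: c

Derivation:
Interval width = high − low = 8/25 − 6/25 = 2/25
Scaled code = (code − low) / width = (39/125 − 6/25) / 2/25 = 9/10
  a: [0/1, 2/5) 
  f: [2/5, 3/5) 
  b: [3/5, 4/5) 
  c: [4/5, 1/1) ← scaled code falls here ✓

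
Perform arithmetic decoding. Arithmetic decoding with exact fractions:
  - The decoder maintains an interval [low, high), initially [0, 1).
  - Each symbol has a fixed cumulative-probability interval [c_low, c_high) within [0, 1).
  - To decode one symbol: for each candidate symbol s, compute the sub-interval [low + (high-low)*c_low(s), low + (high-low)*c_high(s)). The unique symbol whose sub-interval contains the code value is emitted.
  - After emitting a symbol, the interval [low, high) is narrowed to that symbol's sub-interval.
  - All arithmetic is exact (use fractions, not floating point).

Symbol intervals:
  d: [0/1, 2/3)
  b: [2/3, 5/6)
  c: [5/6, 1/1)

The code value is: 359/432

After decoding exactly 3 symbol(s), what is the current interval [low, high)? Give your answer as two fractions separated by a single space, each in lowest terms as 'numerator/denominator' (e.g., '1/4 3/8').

Answer: 179/216 5/6

Derivation:
Step 1: interval [0/1, 1/1), width = 1/1 - 0/1 = 1/1
  'd': [0/1 + 1/1*0/1, 0/1 + 1/1*2/3) = [0/1, 2/3)
  'b': [0/1 + 1/1*2/3, 0/1 + 1/1*5/6) = [2/3, 5/6) <- contains code 359/432
  'c': [0/1 + 1/1*5/6, 0/1 + 1/1*1/1) = [5/6, 1/1)
  emit 'b', narrow to [2/3, 5/6)
Step 2: interval [2/3, 5/6), width = 5/6 - 2/3 = 1/6
  'd': [2/3 + 1/6*0/1, 2/3 + 1/6*2/3) = [2/3, 7/9)
  'b': [2/3 + 1/6*2/3, 2/3 + 1/6*5/6) = [7/9, 29/36)
  'c': [2/3 + 1/6*5/6, 2/3 + 1/6*1/1) = [29/36, 5/6) <- contains code 359/432
  emit 'c', narrow to [29/36, 5/6)
Step 3: interval [29/36, 5/6), width = 5/6 - 29/36 = 1/36
  'd': [29/36 + 1/36*0/1, 29/36 + 1/36*2/3) = [29/36, 89/108)
  'b': [29/36 + 1/36*2/3, 29/36 + 1/36*5/6) = [89/108, 179/216)
  'c': [29/36 + 1/36*5/6, 29/36 + 1/36*1/1) = [179/216, 5/6) <- contains code 359/432
  emit 'c', narrow to [179/216, 5/6)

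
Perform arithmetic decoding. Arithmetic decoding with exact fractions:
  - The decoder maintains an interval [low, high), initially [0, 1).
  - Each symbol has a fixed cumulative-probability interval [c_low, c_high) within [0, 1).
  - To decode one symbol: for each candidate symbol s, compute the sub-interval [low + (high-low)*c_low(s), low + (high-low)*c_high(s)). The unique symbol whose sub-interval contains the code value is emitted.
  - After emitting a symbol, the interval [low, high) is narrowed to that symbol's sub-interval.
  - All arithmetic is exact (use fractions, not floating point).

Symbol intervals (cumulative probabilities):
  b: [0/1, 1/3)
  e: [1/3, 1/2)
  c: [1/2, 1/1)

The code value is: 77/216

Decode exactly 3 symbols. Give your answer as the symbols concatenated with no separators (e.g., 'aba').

Answer: ebe

Derivation:
Step 1: interval [0/1, 1/1), width = 1/1 - 0/1 = 1/1
  'b': [0/1 + 1/1*0/1, 0/1 + 1/1*1/3) = [0/1, 1/3)
  'e': [0/1 + 1/1*1/3, 0/1 + 1/1*1/2) = [1/3, 1/2) <- contains code 77/216
  'c': [0/1 + 1/1*1/2, 0/1 + 1/1*1/1) = [1/2, 1/1)
  emit 'e', narrow to [1/3, 1/2)
Step 2: interval [1/3, 1/2), width = 1/2 - 1/3 = 1/6
  'b': [1/3 + 1/6*0/1, 1/3 + 1/6*1/3) = [1/3, 7/18) <- contains code 77/216
  'e': [1/3 + 1/6*1/3, 1/3 + 1/6*1/2) = [7/18, 5/12)
  'c': [1/3 + 1/6*1/2, 1/3 + 1/6*1/1) = [5/12, 1/2)
  emit 'b', narrow to [1/3, 7/18)
Step 3: interval [1/3, 7/18), width = 7/18 - 1/3 = 1/18
  'b': [1/3 + 1/18*0/1, 1/3 + 1/18*1/3) = [1/3, 19/54)
  'e': [1/3 + 1/18*1/3, 1/3 + 1/18*1/2) = [19/54, 13/36) <- contains code 77/216
  'c': [1/3 + 1/18*1/2, 1/3 + 1/18*1/1) = [13/36, 7/18)
  emit 'e', narrow to [19/54, 13/36)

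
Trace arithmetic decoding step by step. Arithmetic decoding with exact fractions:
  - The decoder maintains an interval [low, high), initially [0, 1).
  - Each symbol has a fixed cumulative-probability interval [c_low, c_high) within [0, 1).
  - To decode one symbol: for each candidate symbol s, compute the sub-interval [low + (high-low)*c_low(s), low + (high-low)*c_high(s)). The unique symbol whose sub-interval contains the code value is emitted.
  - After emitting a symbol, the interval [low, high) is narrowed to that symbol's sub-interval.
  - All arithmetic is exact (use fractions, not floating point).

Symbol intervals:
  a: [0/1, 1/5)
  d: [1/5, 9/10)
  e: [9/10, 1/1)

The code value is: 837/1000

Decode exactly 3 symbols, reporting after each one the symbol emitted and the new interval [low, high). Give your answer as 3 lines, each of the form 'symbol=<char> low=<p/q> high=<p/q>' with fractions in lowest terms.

Step 1: interval [0/1, 1/1), width = 1/1 - 0/1 = 1/1
  'a': [0/1 + 1/1*0/1, 0/1 + 1/1*1/5) = [0/1, 1/5)
  'd': [0/1 + 1/1*1/5, 0/1 + 1/1*9/10) = [1/5, 9/10) <- contains code 837/1000
  'e': [0/1 + 1/1*9/10, 0/1 + 1/1*1/1) = [9/10, 1/1)
  emit 'd', narrow to [1/5, 9/10)
Step 2: interval [1/5, 9/10), width = 9/10 - 1/5 = 7/10
  'a': [1/5 + 7/10*0/1, 1/5 + 7/10*1/5) = [1/5, 17/50)
  'd': [1/5 + 7/10*1/5, 1/5 + 7/10*9/10) = [17/50, 83/100)
  'e': [1/5 + 7/10*9/10, 1/5 + 7/10*1/1) = [83/100, 9/10) <- contains code 837/1000
  emit 'e', narrow to [83/100, 9/10)
Step 3: interval [83/100, 9/10), width = 9/10 - 83/100 = 7/100
  'a': [83/100 + 7/100*0/1, 83/100 + 7/100*1/5) = [83/100, 211/250) <- contains code 837/1000
  'd': [83/100 + 7/100*1/5, 83/100 + 7/100*9/10) = [211/250, 893/1000)
  'e': [83/100 + 7/100*9/10, 83/100 + 7/100*1/1) = [893/1000, 9/10)
  emit 'a', narrow to [83/100, 211/250)

Answer: symbol=d low=1/5 high=9/10
symbol=e low=83/100 high=9/10
symbol=a low=83/100 high=211/250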